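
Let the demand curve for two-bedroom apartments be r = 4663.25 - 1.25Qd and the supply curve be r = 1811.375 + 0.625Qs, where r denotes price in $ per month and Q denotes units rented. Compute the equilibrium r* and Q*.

Inverting to quantity form: Qd = 3730.6 - 0.8r and Qs = -2898.2 + 1.6r.
At equilibrium Qd = Qs, so 3730.6 - 0.8r = -2898.2 + 1.6r; collecting terms, 6628.8 = 2.4r and r* = 2762.
Then Q* = 3730.6 - 0.8(2762) = 1521.

r* = 2762, Q* = 1521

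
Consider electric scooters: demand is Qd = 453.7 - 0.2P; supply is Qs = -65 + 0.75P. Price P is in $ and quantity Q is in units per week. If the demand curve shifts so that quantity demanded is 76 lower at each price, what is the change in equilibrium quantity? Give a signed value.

ΔQ = -60

At equilibrium Qd = Qs, so 453.7 - 0.2P = -65 + 0.75P; collecting terms, 518.7 = 0.95P and P* = 546.
From the demand curve, Q* = 453.7 - 0.2(546) = 344.5.
After the shift, demand is Qd = 377.7 - 0.2P.
New equilibrium: 442.7 = 0.95P, so P = 466 and Q = 284.5.
ΔQ = 284.5 - 344.5 = -60.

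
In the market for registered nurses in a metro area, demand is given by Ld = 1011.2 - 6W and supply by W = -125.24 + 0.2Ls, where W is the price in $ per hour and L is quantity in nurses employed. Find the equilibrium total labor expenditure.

In direct form, Ls = 626.2 + 5W.
Set Ld = Ls: 1011.2 - 6W = 626.2 + 5W, so 385 = 11W and W* = 35.
Plugging W* into demand: L* = 1011.2 - 6(35) = 801.2.
Total labor expenditure = W* × L* = 35 × 801.2 = 28042.

Total labor expenditure = 28042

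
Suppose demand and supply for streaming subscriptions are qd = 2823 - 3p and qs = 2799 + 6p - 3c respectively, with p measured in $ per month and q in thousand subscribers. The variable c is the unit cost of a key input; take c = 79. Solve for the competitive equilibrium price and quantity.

With c = 79, supply is qs = 2562 + 6p.
The market clears where 2823 - 3p = 2562 + 6p. Rearranging, 9p = 261, hence p* = 29.
Then q* = 2823 - 3(29) = 2736.

p* = 29, q* = 2736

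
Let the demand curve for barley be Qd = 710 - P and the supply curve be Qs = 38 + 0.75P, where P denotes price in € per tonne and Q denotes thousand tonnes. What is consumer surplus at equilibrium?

At equilibrium Qd = Qs, so 710 - P = 38 + 0.75P; collecting terms, 672 = 1.75P and P* = 384.
From the demand curve, Q* = 710 - 384 = 326.
Demand choke price (Qd = 0): P = 710. Consumer surplus = ½ × (710 - 384) × 326 = 53138.

Consumer surplus = 53138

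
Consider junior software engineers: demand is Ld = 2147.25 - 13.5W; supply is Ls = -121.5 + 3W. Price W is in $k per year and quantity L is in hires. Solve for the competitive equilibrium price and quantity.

At equilibrium Ld = Ls, so 2147.25 - 13.5W = -121.5 + 3W; collecting terms, 2268.75 = 16.5W and W* = 137.5.
Substitute back: L* = 2147.25 - 13.5(137.5) = 291.

W* = 137.5, L* = 291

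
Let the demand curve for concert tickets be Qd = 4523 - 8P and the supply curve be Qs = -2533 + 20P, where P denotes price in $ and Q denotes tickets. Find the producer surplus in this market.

The market clears where 4523 - 8P = -2533 + 20P. Rearranging, 28P = 7056, hence P* = 252.
From the demand curve, Q* = 4523 - 8(252) = 2507.
Supply choke price (Qs = 0): P = 126.65. Producer surplus = ½ × (252 - 126.65) × 2507 = 157126.225.

Producer surplus = 157126.225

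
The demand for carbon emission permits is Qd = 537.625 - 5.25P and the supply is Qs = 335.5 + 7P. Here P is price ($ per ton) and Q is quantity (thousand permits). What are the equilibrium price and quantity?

P* = 16.5, Q* = 451

Set Qd = Qs: 537.625 - 5.25P = 335.5 + 7P, so 202.125 = 12.25P and P* = 16.5.
Then Q* = 537.625 - 5.25(16.5) = 451.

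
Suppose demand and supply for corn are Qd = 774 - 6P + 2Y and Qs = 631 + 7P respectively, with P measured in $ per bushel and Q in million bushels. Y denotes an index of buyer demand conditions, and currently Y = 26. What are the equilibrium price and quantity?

P* = 15, Q* = 736

With Y = 26, demand is Qd = 826 - 6P.
Equating demand and supply, 826 - 6P = 631 + 7P gives 13P = 195, so P* = 15.
Then Q* = 826 - 6(15) = 736.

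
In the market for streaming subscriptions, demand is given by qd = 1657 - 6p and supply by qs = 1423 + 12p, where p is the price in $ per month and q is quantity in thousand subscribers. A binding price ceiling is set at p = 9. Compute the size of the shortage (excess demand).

Shortage = 72

Evaluating both curves at the ceiling price 9 gives qd = 1603, qs = 1531.
Shortage = qd - qs = 1603 - 1531 = 72.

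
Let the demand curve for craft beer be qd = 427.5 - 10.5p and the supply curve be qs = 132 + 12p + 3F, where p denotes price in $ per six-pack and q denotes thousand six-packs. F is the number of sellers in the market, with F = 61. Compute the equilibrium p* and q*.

p* = 5, q* = 375

With F = 61, supply is qs = 315 + 12p.
The market clears where 427.5 - 10.5p = 315 + 12p. Rearranging, 22.5p = 112.5, hence p* = 5.
Plugging p* into demand: q* = 427.5 - 10.5(5) = 375.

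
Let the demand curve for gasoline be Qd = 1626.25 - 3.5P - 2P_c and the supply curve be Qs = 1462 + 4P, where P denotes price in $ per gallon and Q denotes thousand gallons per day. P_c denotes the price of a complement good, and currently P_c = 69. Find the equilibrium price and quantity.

With P_c = 69, demand is Qd = 1488.25 - 3.5P.
Equating demand and supply, 1488.25 - 3.5P = 1462 + 4P gives 7.5P = 26.25, so P* = 3.5.
Then Q* = 1488.25 - 3.5(3.5) = 1476.

P* = 3.5, Q* = 1476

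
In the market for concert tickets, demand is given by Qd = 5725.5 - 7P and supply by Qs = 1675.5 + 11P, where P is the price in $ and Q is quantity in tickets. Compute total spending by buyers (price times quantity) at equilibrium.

Equating demand and supply, 5725.5 - 7P = 1675.5 + 11P gives 18P = 4050, so P* = 225.
Substitute back: Q* = 5725.5 - 7(225) = 4150.5.
Total spending by buyers = P* × Q* = 225 × 4150.5 = 933862.5.

Total spending by buyers = 933862.5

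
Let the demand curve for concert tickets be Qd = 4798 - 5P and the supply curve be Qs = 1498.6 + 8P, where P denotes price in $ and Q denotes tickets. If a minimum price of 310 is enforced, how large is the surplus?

Evaluating both curves at the floor price 310 gives Qd = 3248, Qs = 3978.6.
Surplus = Qs - Qd = 3978.6 - 3248 = 730.6.

Surplus = 730.6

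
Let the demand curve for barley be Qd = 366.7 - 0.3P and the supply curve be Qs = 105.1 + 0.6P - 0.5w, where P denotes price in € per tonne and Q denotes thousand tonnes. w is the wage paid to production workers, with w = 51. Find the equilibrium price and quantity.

With w = 51, supply is Qs = 79.6 + 0.6P.
At equilibrium Qd = Qs, so 366.7 - 0.3P = 79.6 + 0.6P; collecting terms, 287.1 = 0.9P and P* = 319.
Plugging P* into demand: Q* = 366.7 - 0.3(319) = 271.

P* = 319, Q* = 271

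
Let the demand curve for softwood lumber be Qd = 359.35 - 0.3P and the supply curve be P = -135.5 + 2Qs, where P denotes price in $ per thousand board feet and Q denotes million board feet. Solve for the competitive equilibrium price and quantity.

Solving each curve for Q: Qs = 67.75 + 0.5P.
The market clears where 359.35 - 0.3P = 67.75 + 0.5P. Rearranging, 0.8P = 291.6, hence P* = 364.5.
Plugging P* into demand: Q* = 359.35 - 0.3(364.5) = 250.

P* = 364.5, Q* = 250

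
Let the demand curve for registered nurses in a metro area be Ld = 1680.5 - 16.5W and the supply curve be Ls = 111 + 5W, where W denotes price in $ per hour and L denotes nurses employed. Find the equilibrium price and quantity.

W* = 73, L* = 476

At equilibrium Ld = Ls, so 1680.5 - 16.5W = 111 + 5W; collecting terms, 1569.5 = 21.5W and W* = 73.
Then L* = 1680.5 - 16.5(73) = 476.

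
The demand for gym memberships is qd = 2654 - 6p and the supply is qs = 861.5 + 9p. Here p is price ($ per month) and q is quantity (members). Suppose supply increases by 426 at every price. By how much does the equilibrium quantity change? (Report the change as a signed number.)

Equating demand and supply, 2654 - 6p = 861.5 + 9p gives 15p = 1792.5, so p* = 119.5.
From the demand curve, q* = 2654 - 6(119.5) = 1937.
After the shift, supply is qs = 1287.5 + 9p.
New equilibrium: 1366.5 = 15p, so p = 91.1 and q = 2107.4.
Δq = 2107.4 - 1937 = 170.4.

Δq = 170.4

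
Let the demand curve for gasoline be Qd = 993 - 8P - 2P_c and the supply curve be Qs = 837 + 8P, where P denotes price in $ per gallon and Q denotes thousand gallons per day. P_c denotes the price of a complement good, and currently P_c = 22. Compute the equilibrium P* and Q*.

With P_c = 22, demand is Qd = 949 - 8P.
The market clears where 949 - 8P = 837 + 8P. Rearranging, 16P = 112, hence P* = 7.
From the demand curve, Q* = 949 - 8(7) = 893.

P* = 7, Q* = 893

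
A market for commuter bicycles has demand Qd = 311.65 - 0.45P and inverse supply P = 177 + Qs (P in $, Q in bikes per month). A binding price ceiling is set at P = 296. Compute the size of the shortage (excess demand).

Shortage = 59.45

Inverting to quantity form: Qs = -177 + P.
With P fixed at 296, quantity demanded is 178.45 and quantity supplied is 119.
Shortage = Qd - Qs = 178.45 - 119 = 59.45.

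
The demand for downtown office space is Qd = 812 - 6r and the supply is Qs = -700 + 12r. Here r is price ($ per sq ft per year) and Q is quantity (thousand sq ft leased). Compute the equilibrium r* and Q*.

r* = 84, Q* = 308

Set Qd = Qs: 812 - 6r = -700 + 12r, so 1512 = 18r and r* = 84.
From the demand curve, Q* = 812 - 6(84) = 308.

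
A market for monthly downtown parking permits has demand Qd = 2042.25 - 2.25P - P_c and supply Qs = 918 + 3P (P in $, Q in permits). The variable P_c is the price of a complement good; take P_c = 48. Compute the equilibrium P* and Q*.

With P_c = 48, demand is Qd = 1994.25 - 2.25P.
Equating demand and supply, 1994.25 - 2.25P = 918 + 3P gives 5.25P = 1076.25, so P* = 205.
Then Q* = 1994.25 - 2.25(205) = 1533.

P* = 205, Q* = 1533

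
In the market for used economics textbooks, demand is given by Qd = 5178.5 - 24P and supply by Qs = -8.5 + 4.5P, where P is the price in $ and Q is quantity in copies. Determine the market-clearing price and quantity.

At equilibrium Qd = Qs, so 5178.5 - 24P = -8.5 + 4.5P; collecting terms, 5187 = 28.5P and P* = 182.
Plugging P* into demand: Q* = 5178.5 - 24(182) = 810.5.

P* = 182, Q* = 810.5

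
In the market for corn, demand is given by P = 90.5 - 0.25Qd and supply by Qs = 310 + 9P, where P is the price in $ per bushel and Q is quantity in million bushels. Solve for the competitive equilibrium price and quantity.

Rewriting in direct form: Qd = 362 - 4P.
At equilibrium Qd = Qs, so 362 - 4P = 310 + 9P; collecting terms, 52 = 13P and P* = 4.
Then Q* = 362 - 4(4) = 346.

P* = 4, Q* = 346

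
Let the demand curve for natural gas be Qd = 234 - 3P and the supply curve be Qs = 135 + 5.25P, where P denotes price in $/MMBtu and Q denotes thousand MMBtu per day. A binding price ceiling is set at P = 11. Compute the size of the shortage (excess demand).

With P fixed at 11, quantity demanded is 201 and quantity supplied is 192.75.
Shortage = Qd - Qs = 201 - 192.75 = 8.25.

Shortage = 8.25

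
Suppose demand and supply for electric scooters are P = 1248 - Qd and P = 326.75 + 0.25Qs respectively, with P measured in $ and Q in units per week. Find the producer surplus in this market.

In direct form, Qd = 1248 - P and Qs = -1307 + 4P.
At equilibrium Qd = Qs, so 1248 - P = -1307 + 4P; collecting terms, 2555 = 5P and P* = 511.
Plugging P* into demand: Q* = 1248 - 511 = 737.
Supply choke price (Qs = 0): P = 326.75. Producer surplus = ½ × (511 - 326.75) × 737 = 67896.125.

Producer surplus = 67896.125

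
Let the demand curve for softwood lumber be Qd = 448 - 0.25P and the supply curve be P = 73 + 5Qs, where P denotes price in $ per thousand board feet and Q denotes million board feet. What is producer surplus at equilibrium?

Producer surplus = 91202.5

Solving each curve for Q: Qs = -14.6 + 0.2P.
Equating demand and supply, 448 - 0.25P = -14.6 + 0.2P gives 0.45P = 462.6, so P* = 1028.
Then Q* = 448 - 0.25(1028) = 191.
Supply choke price (Qs = 0): P = 73. Producer surplus = ½ × (1028 - 73) × 191 = 91202.5.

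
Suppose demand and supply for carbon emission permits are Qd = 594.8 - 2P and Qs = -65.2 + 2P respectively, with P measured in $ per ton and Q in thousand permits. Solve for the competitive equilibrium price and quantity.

P* = 165, Q* = 264.8

The market clears where 594.8 - 2P = -65.2 + 2P. Rearranging, 4P = 660, hence P* = 165.
Substitute back: Q* = 594.8 - 2(165) = 264.8.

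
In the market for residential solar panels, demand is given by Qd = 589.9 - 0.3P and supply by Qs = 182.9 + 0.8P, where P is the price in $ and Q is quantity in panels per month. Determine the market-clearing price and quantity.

P* = 370, Q* = 478.9

At equilibrium Qd = Qs, so 589.9 - 0.3P = 182.9 + 0.8P; collecting terms, 407 = 1.1P and P* = 370.
Plugging P* into demand: Q* = 589.9 - 0.3(370) = 478.9.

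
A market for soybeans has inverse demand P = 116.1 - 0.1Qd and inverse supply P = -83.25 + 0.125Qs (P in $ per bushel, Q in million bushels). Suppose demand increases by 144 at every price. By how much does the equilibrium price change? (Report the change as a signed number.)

Rewriting in direct form: Qd = 1161 - 10P and Qs = 666 + 8P.
Set Qd = Qs: 1161 - 10P = 666 + 8P, so 495 = 18P and P* = 27.5.
Substitute back: Q* = 1161 - 10(27.5) = 886.
After the shift, demand is Qd = 1305 - 10P.
The new intersection has 639 = 18P, i.e. P = 35.5, Q = 950.
ΔP = 35.5 - 27.5 = 8.

ΔP = 8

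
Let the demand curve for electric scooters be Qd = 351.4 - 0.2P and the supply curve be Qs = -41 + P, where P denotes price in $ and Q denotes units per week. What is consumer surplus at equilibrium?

Equating demand and supply, 351.4 - 0.2P = -41 + P gives 1.2P = 392.4, so P* = 327.
From the demand curve, Q* = 351.4 - 0.2(327) = 286.
Demand choke price (Qd = 0): P = 351.4/0.2 = 1757. Consumer surplus = ½ × (1757 - 327) × 286 = 204490.

Consumer surplus = 204490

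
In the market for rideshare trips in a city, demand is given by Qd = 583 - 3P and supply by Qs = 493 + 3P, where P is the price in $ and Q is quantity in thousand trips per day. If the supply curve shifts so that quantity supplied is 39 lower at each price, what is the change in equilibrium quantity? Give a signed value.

ΔQ = -19.5

Set Qd = Qs: 583 - 3P = 493 + 3P, so 90 = 6P and P* = 15.
Plugging P* into demand: Q* = 583 - 3(15) = 538.
After the shift, supply is Qs = 454 + 3P.
The new intersection has 129 = 6P, i.e. P = 21.5, Q = 518.5.
ΔQ = 518.5 - 538 = -19.5.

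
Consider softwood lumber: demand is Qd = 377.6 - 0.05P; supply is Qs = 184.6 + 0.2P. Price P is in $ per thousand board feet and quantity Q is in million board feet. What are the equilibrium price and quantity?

P* = 772, Q* = 339

At equilibrium Qd = Qs, so 377.6 - 0.05P = 184.6 + 0.2P; collecting terms, 193 = 0.25P and P* = 772.
Plugging P* into demand: Q* = 377.6 - 0.05(772) = 339.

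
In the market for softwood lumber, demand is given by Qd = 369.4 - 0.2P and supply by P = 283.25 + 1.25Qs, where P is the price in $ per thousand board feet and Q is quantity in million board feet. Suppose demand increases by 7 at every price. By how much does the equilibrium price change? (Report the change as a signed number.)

Rewriting in direct form: Qs = -226.6 + 0.8P.
Equating demand and supply, 369.4 - 0.2P = -226.6 + 0.8P gives P = 596, so P* = 596.
Then Q* = 369.4 - 0.2(596) = 250.2.
After the shift, demand is Qd = 376.4 - 0.2P.
Re-solving, P = 603 gives P = 603 and Q = 255.8.
ΔP = 603 - 596 = 7.

ΔP = 7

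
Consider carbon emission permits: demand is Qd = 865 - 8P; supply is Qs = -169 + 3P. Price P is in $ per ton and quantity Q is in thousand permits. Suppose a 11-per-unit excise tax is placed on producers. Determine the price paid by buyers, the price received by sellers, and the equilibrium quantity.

P_b = 97, P_s = 86, Q = 89

The tax drives a wedge P_b - P_s = 11. Substituting P_s = P_b - 11 into supply: Qs = -202 + 3P_b.
Market clearing requires 865 - 8P_b = -202 + 3P_b; hence 1067 = 11P_b and P_b = 97.
So P_s = 86 and the quantity traded is Q = 865 - 8(97) = 89.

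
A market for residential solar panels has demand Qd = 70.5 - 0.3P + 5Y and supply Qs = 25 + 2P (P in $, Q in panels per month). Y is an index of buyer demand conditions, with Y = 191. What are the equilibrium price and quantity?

P* = 435, Q* = 895

With Y = 191, demand is Qd = 1025.5 - 0.3P.
At equilibrium Qd = Qs, so 1025.5 - 0.3P = 25 + 2P; collecting terms, 1000.5 = 2.3P and P* = 435.
Plugging P* into demand: Q* = 1025.5 - 0.3(435) = 895.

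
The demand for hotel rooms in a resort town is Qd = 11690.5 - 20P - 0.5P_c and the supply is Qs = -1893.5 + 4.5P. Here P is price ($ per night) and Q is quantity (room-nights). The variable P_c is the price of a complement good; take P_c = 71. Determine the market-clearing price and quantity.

P* = 553, Q* = 595

With P_c = 71, demand is Qd = 11655 - 20P.
Set Qd = Qs: 11655 - 20P = -1893.5 + 4.5P, so 13548.5 = 24.5P and P* = 553.
Plugging P* into demand: Q* = 11655 - 20(553) = 595.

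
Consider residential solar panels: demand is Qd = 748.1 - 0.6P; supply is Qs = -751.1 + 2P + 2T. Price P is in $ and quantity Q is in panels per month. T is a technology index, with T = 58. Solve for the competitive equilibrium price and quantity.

With T = 58, supply is Qs = -635.1 + 2P.
Equating demand and supply, 748.1 - 0.6P = -635.1 + 2P gives 2.6P = 1383.2, so P* = 532.
Plugging P* into demand: Q* = 748.1 - 0.6(532) = 428.9.

P* = 532, Q* = 428.9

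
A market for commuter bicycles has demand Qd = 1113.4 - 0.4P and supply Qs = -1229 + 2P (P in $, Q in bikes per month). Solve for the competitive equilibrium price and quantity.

P* = 976, Q* = 723

The market clears where 1113.4 - 0.4P = -1229 + 2P. Rearranging, 2.4P = 2342.4, hence P* = 976.
From the demand curve, Q* = 1113.4 - 0.4(976) = 723.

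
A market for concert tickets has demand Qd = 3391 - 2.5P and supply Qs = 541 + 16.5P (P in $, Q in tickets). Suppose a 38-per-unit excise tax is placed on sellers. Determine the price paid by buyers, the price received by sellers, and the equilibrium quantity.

Sellers keep P_s = P_b - 38 per unit, so supply in terms of the buyer price is Qs = -86 + 16.5P_b.
Equate demand and the shifted supply: 3391 - 2.5P_b = -86 + 16.5P_b, giving 19P_b = 3477, so P_b = 183.
Then P_s = 183 - 38 = 145 and Q = 3391 - 2.5(183) = 2933.5.

P_b = 183, P_s = 145, Q = 2933.5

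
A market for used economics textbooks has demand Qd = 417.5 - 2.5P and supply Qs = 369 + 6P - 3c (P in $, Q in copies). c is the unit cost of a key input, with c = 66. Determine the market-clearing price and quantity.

With c = 66, supply is Qs = 171 + 6P.
Set Qd = Qs: 417.5 - 2.5P = 171 + 6P, so 246.5 = 8.5P and P* = 29.
Plugging P* into demand: Q* = 417.5 - 2.5(29) = 345.

P* = 29, Q* = 345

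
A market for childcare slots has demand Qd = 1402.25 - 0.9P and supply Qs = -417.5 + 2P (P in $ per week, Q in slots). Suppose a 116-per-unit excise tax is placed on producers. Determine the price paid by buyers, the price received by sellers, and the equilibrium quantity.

P_b = 707.5, P_s = 591.5, Q = 765.5

Producers keep P_s = P_b - 116 per unit, so supply in terms of the buyer price is Qs = -649.5 + 2P_b.
Set Qd = Qs: 1402.25 - 0.9P_b = -649.5 + 2P_b, so 2051.75 = 2.9P_b and P_b = 707.5.
Then P_s = 707.5 - 116 = 591.5 and Q = 1402.25 - 0.9(707.5) = 765.5.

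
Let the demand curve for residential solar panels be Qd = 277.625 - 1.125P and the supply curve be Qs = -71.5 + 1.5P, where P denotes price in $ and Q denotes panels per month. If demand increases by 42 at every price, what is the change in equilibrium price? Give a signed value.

ΔP = 16

Equating demand and supply, 277.625 - 1.125P = -71.5 + 1.5P gives 2.625P = 349.125, so P* = 133.
From the demand curve, Q* = 277.625 - 1.125(133) = 128.
After the shift, demand is Qd = 319.625 - 1.125P.
The new intersection has 391.125 = 2.625P, i.e. P = 149, Q = 152.
ΔP = 149 - 133 = 16.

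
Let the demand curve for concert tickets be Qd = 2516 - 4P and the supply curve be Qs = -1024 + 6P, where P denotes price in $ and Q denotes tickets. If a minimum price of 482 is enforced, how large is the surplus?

Surplus = 1280

Evaluating both curves at the floor price 482 gives Qd = 588, Qs = 1868.
Surplus = Qs - Qd = 1868 - 588 = 1280.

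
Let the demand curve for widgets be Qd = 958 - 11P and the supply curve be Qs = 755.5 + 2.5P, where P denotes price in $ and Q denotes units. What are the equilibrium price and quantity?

P* = 15, Q* = 793

At equilibrium Qd = Qs, so 958 - 11P = 755.5 + 2.5P; collecting terms, 202.5 = 13.5P and P* = 15.
Substitute back: Q* = 958 - 11(15) = 793.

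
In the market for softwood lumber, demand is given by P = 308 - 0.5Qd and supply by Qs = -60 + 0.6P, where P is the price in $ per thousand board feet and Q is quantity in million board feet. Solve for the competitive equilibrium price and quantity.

P* = 260, Q* = 96

In direct form, Qd = 616 - 2P.
Equating demand and supply, 616 - 2P = -60 + 0.6P gives 2.6P = 676, so P* = 260.
Substitute back: Q* = 616 - 2(260) = 96.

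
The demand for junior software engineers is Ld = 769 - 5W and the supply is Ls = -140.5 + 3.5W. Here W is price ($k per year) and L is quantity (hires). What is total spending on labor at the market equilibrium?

Total spending on labor = 25038

The market clears where 769 - 5W = -140.5 + 3.5W. Rearranging, 8.5W = 909.5, hence W* = 107.
Then L* = 769 - 5(107) = 234.
Total spending on labor = W* × L* = 107 × 234 = 25038.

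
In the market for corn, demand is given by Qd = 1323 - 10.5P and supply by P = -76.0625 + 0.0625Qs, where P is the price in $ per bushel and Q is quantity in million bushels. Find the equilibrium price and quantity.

Solving each curve for Q: Qs = 1217 + 16P.
Equating demand and supply, 1323 - 10.5P = 1217 + 16P gives 26.5P = 106, so P* = 4.
Substitute back: Q* = 1323 - 10.5(4) = 1281.

P* = 4, Q* = 1281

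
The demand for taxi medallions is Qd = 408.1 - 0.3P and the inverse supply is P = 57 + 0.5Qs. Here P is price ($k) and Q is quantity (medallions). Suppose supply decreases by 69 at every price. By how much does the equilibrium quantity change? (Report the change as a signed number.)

ΔQ = -9

In direct form, Qs = -114 + 2P.
Equating demand and supply, 408.1 - 0.3P = -114 + 2P gives 2.3P = 522.1, so P* = 227.
Substitute back: Q* = 408.1 - 0.3(227) = 340.
After the shift, supply is Qs = -183 + 2P.
Re-solving, 2.3P = 591.1 gives P = 257 and Q = 331.
ΔQ = 331 - 340 = -9.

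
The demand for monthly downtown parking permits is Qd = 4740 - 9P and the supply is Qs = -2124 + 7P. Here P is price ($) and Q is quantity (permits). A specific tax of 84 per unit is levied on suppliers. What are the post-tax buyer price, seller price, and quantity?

Suppliers keep P_s = P_b - 84 per unit, so supply in terms of the buyer price is Qs = -2712 + 7P_b.
Equate demand and the shifted supply: 4740 - 9P_b = -2712 + 7P_b, giving 16P_b = 7452, so P_b = 465.75.
Then P_s = 465.75 - 84 = 381.75 and Q = 4740 - 9(465.75) = 548.25.

P_b = 465.75, P_s = 381.75, Q = 548.25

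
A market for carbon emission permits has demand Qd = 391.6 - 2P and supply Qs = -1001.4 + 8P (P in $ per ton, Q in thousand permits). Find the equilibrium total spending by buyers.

At equilibrium Qd = Qs, so 391.6 - 2P = -1001.4 + 8P; collecting terms, 1393 = 10P and P* = 139.3.
From the demand curve, Q* = 391.6 - 2(139.3) = 113.
Total spending by buyers = P* × Q* = 139.3 × 113 = 15740.9.

Total spending by buyers = 15740.9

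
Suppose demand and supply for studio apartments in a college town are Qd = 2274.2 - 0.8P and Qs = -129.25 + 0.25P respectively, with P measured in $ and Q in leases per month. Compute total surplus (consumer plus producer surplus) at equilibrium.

Equating demand and supply, 2274.2 - 0.8P = -129.25 + 0.25P gives 1.05P = 2403.45, so P* = 2289.
Substitute back: Q* = 2274.2 - 0.8(2289) = 443.
Demand choke price = 2842.75; supply choke price = 517. CS = ½(2842.75 - 2289)(443) = 122655.625; PS = ½(2289 - 517)(443) = 392498. Total surplus = 515153.625.

Total surplus = 515153.625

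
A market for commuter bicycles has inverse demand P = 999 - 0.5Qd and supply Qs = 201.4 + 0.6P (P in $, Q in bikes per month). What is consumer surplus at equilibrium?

Consumer surplus = 94864

Solving each curve for Q: Qd = 1998 - 2P.
Equating demand and supply, 1998 - 2P = 201.4 + 0.6P gives 2.6P = 1796.6, so P* = 691.
From the demand curve, Q* = 1998 - 2(691) = 616.
Demand choke price (Qd = 0): P = 1998/2 = 999. Consumer surplus = ½ × (999 - 691) × 616 = 94864.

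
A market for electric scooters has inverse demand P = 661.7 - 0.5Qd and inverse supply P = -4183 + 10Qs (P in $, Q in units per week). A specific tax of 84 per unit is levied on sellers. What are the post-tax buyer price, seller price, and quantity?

Inverting to quantity form: Qd = 1323.4 - 2P and Qs = 418.3 + 0.1P.
With a tax of 84 on sellers, they supply based on the net price P_s = P_b - 84, so Qs = 409.9 + 0.1P_b.
Set Qd = Qs: 1323.4 - 2P_b = 409.9 + 0.1P_b, so 913.5 = 2.1P_b and P_b = 435.
So P_s = 351 and the quantity traded is Q = 1323.4 - 2(435) = 453.4.

P_b = 435, P_s = 351, Q = 453.4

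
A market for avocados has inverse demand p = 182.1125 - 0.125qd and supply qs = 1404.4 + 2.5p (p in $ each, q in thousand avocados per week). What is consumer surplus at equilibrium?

Inverting to quantity form: qd = 1456.9 - 8p.
At equilibrium qd = qs, so 1456.9 - 8p = 1404.4 + 2.5p; collecting terms, 52.5 = 10.5p and p* = 5.
Substitute back: q* = 1456.9 - 8(5) = 1416.9.
Demand choke price (qd = 0): p = 1456.9/8 = 182.1125. Consumer surplus = ½ × (182.1125 - 5) × 1416.9 = 125475.350625.

Consumer surplus = 125475.350625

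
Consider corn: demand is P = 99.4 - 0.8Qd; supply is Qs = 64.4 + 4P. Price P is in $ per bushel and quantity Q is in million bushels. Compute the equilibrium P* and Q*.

P* = 11.4, Q* = 110

Solving each curve for Q: Qd = 124.25 - 1.25P.
Equating demand and supply, 124.25 - 1.25P = 64.4 + 4P gives 5.25P = 59.85, so P* = 11.4.
Plugging P* into demand: Q* = 124.25 - 1.25(11.4) = 110.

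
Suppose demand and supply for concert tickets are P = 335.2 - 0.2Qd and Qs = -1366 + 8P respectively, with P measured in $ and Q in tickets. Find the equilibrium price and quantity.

P* = 234, Q* = 506

In direct form, Qd = 1676 - 5P.
Equating demand and supply, 1676 - 5P = -1366 + 8P gives 13P = 3042, so P* = 234.
Plugging P* into demand: Q* = 1676 - 5(234) = 506.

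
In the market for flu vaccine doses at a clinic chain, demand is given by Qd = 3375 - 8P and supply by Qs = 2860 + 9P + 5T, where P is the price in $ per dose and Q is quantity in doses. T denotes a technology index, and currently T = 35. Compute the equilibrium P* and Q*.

P* = 20, Q* = 3215

With T = 35, supply is Qs = 3035 + 9P.
Equating demand and supply, 3375 - 8P = 3035 + 9P gives 17P = 340, so P* = 20.
Plugging P* into demand: Q* = 3375 - 8(20) = 3215.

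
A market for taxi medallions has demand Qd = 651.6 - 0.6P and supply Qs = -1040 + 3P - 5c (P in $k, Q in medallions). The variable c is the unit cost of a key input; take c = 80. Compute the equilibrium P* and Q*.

With c = 80, supply is Qs = -1440 + 3P.
The market clears where 651.6 - 0.6P = -1440 + 3P. Rearranging, 3.6P = 2091.6, hence P* = 581.
From the demand curve, Q* = 651.6 - 0.6(581) = 303.

P* = 581, Q* = 303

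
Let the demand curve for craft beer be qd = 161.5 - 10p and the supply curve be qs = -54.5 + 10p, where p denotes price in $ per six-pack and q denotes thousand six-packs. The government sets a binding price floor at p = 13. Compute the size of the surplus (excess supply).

Surplus = 44

Evaluating both curves at the floor price 13 gives qd = 31.5, qs = 75.5.
Surplus = qs - qd = 75.5 - 31.5 = 44.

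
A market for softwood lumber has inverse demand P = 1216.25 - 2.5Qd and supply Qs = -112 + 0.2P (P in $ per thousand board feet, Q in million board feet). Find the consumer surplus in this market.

Consumer surplus = 9570.3125

In direct form, Qd = 486.5 - 0.4P.
Set Qd = Qs: 486.5 - 0.4P = -112 + 0.2P, so 598.5 = 0.6P and P* = 997.5.
Substitute back: Q* = 486.5 - 0.4(997.5) = 87.5.
Demand choke price (Qd = 0): P = 486.5/0.4 = 1216.25. Consumer surplus = ½ × (1216.25 - 997.5) × 87.5 = 9570.3125.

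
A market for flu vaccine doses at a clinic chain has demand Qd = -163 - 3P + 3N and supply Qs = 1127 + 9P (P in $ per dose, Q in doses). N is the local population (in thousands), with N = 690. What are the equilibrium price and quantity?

With N = 690, demand is Qd = 1907 - 3P.
At equilibrium Qd = Qs, so 1907 - 3P = 1127 + 9P; collecting terms, 780 = 12P and P* = 65.
Substitute back: Q* = 1907 - 3(65) = 1712.

P* = 65, Q* = 1712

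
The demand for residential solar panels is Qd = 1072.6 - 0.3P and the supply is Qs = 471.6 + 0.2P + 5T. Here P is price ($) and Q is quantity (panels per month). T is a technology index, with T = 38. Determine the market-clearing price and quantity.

With T = 38, supply is Qs = 661.6 + 0.2P.
Equating demand and supply, 1072.6 - 0.3P = 661.6 + 0.2P gives 0.5P = 411, so P* = 822.
Plugging P* into demand: Q* = 1072.6 - 0.3(822) = 826.

P* = 822, Q* = 826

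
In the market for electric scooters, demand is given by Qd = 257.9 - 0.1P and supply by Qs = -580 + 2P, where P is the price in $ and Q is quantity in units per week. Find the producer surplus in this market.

The market clears where 257.9 - 0.1P = -580 + 2P. Rearranging, 2.1P = 837.9, hence P* = 399.
From the demand curve, Q* = 257.9 - 0.1(399) = 218.
Supply choke price (Qs = 0): P = 290. Producer surplus = ½ × (399 - 290) × 218 = 11881.

Producer surplus = 11881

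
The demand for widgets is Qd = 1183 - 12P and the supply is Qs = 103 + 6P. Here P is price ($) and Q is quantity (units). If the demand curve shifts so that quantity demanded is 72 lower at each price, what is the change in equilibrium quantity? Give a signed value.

ΔQ = -24

At equilibrium Qd = Qs, so 1183 - 12P = 103 + 6P; collecting terms, 1080 = 18P and P* = 60.
Then Q* = 1183 - 12(60) = 463.
After the shift, demand is Qd = 1111 - 12P.
Re-solving, 18P = 1008 gives P = 56 and Q = 439.
ΔQ = 439 - 463 = -24.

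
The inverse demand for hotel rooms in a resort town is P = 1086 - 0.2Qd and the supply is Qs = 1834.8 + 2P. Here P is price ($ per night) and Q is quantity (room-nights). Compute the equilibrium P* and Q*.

P* = 513.6, Q* = 2862

Rewriting in direct form: Qd = 5430 - 5P.
At equilibrium Qd = Qs, so 5430 - 5P = 1834.8 + 2P; collecting terms, 3595.2 = 7P and P* = 513.6.
Substitute back: Q* = 5430 - 5(513.6) = 2862.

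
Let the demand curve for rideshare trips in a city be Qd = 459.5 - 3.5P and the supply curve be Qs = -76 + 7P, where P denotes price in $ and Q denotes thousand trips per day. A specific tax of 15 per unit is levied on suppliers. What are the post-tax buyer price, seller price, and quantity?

P_b = 61, P_s = 46, Q = 246

The tax drives a wedge P_b - P_s = 15. Substituting P_s = P_b - 15 into supply: Qs = -181 + 7P_b.
Equate demand and the shifted supply: 459.5 - 3.5P_b = -181 + 7P_b, giving 10.5P_b = 640.5, so P_b = 61.
So P_s = 46 and the quantity traded is Q = 459.5 - 3.5(61) = 246.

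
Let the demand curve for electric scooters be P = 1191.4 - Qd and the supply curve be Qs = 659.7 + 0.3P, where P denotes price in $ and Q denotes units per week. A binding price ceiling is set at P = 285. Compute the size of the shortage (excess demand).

Shortage = 161.2

Rewriting in direct form: Qd = 1191.4 - P.
At P = 285: Qd = 906.4 and Qs = 745.2.
Shortage = Qd - Qs = 906.4 - 745.2 = 161.2.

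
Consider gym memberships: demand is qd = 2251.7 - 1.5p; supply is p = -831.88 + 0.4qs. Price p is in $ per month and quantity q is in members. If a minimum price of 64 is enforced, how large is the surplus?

Surplus = 84

In direct form, qs = 2079.7 + 2.5p.
At p = 64: qd = 2155.7 and qs = 2239.7.
Surplus = qs - qd = 2239.7 - 2155.7 = 84.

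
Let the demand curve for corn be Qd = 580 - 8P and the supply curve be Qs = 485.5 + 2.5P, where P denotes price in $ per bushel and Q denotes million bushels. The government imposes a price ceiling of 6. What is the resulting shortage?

Evaluating both curves at the ceiling price 6 gives Qd = 532, Qs = 500.5.
Shortage = Qd - Qs = 532 - 500.5 = 31.5.

Shortage = 31.5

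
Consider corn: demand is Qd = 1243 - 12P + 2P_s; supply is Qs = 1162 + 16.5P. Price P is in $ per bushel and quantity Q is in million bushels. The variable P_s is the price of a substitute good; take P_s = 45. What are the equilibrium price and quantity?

P* = 6, Q* = 1261

With P_s = 45, demand is Qd = 1333 - 12P.
Equating demand and supply, 1333 - 12P = 1162 + 16.5P gives 28.5P = 171, so P* = 6.
Then Q* = 1333 - 12(6) = 1261.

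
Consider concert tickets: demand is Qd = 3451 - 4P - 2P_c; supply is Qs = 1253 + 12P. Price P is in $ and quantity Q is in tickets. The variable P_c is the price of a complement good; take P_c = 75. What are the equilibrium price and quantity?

P* = 128, Q* = 2789

With P_c = 75, demand is Qd = 3301 - 4P.
The market clears where 3301 - 4P = 1253 + 12P. Rearranging, 16P = 2048, hence P* = 128.
Then Q* = 3301 - 4(128) = 2789.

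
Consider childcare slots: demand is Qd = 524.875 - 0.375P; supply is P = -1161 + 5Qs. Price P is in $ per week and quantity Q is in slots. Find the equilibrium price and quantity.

P* = 509, Q* = 334

In direct form, Qs = 232.2 + 0.2P.
At equilibrium Qd = Qs, so 524.875 - 0.375P = 232.2 + 0.2P; collecting terms, 292.675 = 0.575P and P* = 509.
Plugging P* into demand: Q* = 524.875 - 0.375(509) = 334.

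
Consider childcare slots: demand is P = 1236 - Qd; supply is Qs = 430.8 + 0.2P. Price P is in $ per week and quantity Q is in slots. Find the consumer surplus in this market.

Solving each curve for Q: Qd = 1236 - P.
The market clears where 1236 - P = 430.8 + 0.2P. Rearranging, 1.2P = 805.2, hence P* = 671.
Then Q* = 1236 - 671 = 565.
Demand choke price (Qd = 0): P = 1236. Consumer surplus = ½ × (1236 - 671) × 565 = 159612.5.

Consumer surplus = 159612.5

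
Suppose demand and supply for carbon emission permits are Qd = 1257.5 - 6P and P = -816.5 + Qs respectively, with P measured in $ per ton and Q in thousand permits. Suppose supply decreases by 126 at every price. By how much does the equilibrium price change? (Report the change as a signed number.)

Inverting to quantity form: Qs = 816.5 + P.
At equilibrium Qd = Qs, so 1257.5 - 6P = 816.5 + P; collecting terms, 441 = 7P and P* = 63.
Then Q* = 1257.5 - 6(63) = 879.5.
After the shift, supply is Qs = 690.5 + P.
Re-solving, 7P = 567 gives P = 81 and Q = 771.5.
ΔP = 81 - 63 = 18.

ΔP = 18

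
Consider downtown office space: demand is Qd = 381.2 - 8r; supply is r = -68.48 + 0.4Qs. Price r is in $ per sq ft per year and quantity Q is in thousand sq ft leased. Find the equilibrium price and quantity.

r* = 20, Q* = 221.2

Rewriting in direct form: Qs = 171.2 + 2.5r.
The market clears where 381.2 - 8r = 171.2 + 2.5r. Rearranging, 10.5r = 210, hence r* = 20.
From the demand curve, Q* = 381.2 - 8(20) = 221.2.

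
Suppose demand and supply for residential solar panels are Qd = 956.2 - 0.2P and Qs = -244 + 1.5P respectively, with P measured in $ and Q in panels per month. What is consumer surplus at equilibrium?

Equating demand and supply, 956.2 - 0.2P = -244 + 1.5P gives 1.7P = 1200.2, so P* = 706.
From the demand curve, Q* = 956.2 - 0.2(706) = 815.
Demand choke price (Qd = 0): P = 956.2/0.2 = 4781. Consumer surplus = ½ × (4781 - 706) × 815 = 1660562.5.

Consumer surplus = 1660562.5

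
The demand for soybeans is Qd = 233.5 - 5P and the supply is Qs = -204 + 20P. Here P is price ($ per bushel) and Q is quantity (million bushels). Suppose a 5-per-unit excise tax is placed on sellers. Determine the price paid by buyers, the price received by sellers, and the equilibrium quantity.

With a tax of 5 on sellers, they supply based on the net price P_s = P_b - 5, so Qs = -304 + 20P_b.
Set Qd = Qs: 233.5 - 5P_b = -304 + 20P_b, so 537.5 = 25P_b and P_b = 21.5.
So P_s = 16.5 and the quantity traded is Q = 233.5 - 5(21.5) = 126.

P_b = 21.5, P_s = 16.5, Q = 126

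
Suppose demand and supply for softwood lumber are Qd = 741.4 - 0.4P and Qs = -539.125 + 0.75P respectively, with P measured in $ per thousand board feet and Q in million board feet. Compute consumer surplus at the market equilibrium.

Equating demand and supply, 741.4 - 0.4P = -539.125 + 0.75P gives 1.15P = 1280.525, so P* = 1113.5.
Plugging P* into demand: Q* = 741.4 - 0.4(1113.5) = 296.
Demand choke price (Qd = 0): P = 741.4/0.4 = 1853.5. Consumer surplus = ½ × (1853.5 - 1113.5) × 296 = 109520.

Consumer surplus = 109520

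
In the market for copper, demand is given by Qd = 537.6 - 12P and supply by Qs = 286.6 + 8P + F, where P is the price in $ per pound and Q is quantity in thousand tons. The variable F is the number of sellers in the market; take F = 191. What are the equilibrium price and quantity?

P* = 3, Q* = 501.6

With F = 191, supply is Qs = 477.6 + 8P.
Equating demand and supply, 537.6 - 12P = 477.6 + 8P gives 20P = 60, so P* = 3.
Substitute back: Q* = 537.6 - 12(3) = 501.6.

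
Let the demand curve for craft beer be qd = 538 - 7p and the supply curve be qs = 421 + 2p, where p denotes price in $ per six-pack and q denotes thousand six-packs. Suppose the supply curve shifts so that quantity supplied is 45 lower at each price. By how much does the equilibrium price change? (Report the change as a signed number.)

At equilibrium qd = qs, so 538 - 7p = 421 + 2p; collecting terms, 117 = 9p and p* = 13.
Then q* = 538 - 7(13) = 447.
After the shift, supply is qs = 376 + 2p.
The new intersection has 162 = 9p, i.e. p = 18, q = 412.
Δp = 18 - 13 = 5.

Δp = 5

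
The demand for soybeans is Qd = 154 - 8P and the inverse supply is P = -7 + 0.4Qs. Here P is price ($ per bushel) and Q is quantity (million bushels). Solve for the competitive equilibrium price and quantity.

P* = 13, Q* = 50

Rewriting in direct form: Qs = 17.5 + 2.5P.
The market clears where 154 - 8P = 17.5 + 2.5P. Rearranging, 10.5P = 136.5, hence P* = 13.
Then Q* = 154 - 8(13) = 50.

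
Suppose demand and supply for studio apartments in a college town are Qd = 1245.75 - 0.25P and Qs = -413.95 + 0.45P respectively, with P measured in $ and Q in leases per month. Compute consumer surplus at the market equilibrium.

Consumer surplus = 852818

At equilibrium Qd = Qs, so 1245.75 - 0.25P = -413.95 + 0.45P; collecting terms, 1659.7 = 0.7P and P* = 2371.
Then Q* = 1245.75 - 0.25(2371) = 653.
Demand choke price (Qd = 0): P = 1245.75/0.25 = 4983. Consumer surplus = ½ × (4983 - 2371) × 653 = 852818.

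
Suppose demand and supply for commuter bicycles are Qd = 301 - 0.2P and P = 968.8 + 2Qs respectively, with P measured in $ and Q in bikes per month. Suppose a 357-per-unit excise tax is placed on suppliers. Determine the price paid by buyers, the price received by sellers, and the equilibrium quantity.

P_b = 1377, P_s = 1020, Q = 25.6

Rewriting in direct form: Qs = -484.4 + 0.5P.
With a tax of 357 on suppliers, they supply based on the net price P_s = P_b - 357, so Qs = -662.9 + 0.5P_b.
Equate demand and the shifted supply: 301 - 0.2P_b = -662.9 + 0.5P_b, giving 0.7P_b = 963.9, so P_b = 1377.
Then P_s = 1377 - 357 = 1020 and Q = 301 - 0.2(1377) = 25.6.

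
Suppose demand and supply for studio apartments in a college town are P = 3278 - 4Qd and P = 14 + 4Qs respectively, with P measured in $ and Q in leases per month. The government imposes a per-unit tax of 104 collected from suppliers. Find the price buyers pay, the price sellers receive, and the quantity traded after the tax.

In direct form, Qd = 819.5 - 0.25P and Qs = -3.5 + 0.25P.
The tax drives a wedge P_b - P_s = 104. Substituting P_s = P_b - 104 into supply: Qs = -29.5 + 0.25P_b.
Set Qd = Qs: 819.5 - 0.25P_b = -29.5 + 0.25P_b, so 849 = 0.5P_b and P_b = 1698.
So P_s = 1594 and the quantity traded is Q = 819.5 - 0.25(1698) = 395.

P_b = 1698, P_s = 1594, Q = 395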